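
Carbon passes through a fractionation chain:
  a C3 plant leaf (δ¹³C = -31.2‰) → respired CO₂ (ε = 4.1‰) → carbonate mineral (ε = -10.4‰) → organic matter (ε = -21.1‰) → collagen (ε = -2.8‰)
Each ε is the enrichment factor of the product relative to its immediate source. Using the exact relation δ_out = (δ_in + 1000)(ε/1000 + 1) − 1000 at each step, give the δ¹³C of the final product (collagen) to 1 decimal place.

-60.3‰

step 1: δ = (-31.20 + 1000)·(4.1/1000 + 1) − 1000 = -27.23‰
step 2: δ = (-27.23 + 1000)·(-10.4/1000 + 1) − 1000 = -37.34‰
step 3: δ = (-37.34 + 1000)·(-21.1/1000 + 1) − 1000 = -57.66‰
step 4: δ = (-57.66 + 1000)·(-2.8/1000 + 1) − 1000 = -60.30‰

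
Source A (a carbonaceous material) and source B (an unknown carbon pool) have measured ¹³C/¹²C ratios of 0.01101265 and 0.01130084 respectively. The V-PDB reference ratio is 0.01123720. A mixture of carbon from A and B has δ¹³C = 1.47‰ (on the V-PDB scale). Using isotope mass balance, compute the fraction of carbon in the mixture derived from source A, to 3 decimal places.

δ_A = (0.01101265/0.01123720 − 1)×1000 = (0.980017 − 1)×1000 = -19.983‰
δ_B = (0.01130084/0.01123720 − 1)×1000 = (1.005663 − 1)×1000 = 5.663‰
f_A = (δ_mix − δ_B)/(δ_A − δ_B) = (1.47 − (5.663))/(-19.983 − (5.663))
f_A = -4.193 / -25.646 = 0.1635

0.164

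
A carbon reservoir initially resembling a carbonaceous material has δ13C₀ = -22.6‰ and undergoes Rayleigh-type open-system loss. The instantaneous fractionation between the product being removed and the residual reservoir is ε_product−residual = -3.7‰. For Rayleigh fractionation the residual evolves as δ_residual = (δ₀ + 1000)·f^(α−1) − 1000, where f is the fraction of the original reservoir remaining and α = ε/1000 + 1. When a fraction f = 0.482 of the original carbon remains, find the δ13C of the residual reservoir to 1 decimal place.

-20.0‰

Rayleigh residual: δ_res = (δ₀ + 1000)·f^(α−1) − 1000
α = ε/1000 + 1 = 0.99630, so α − 1 = -0.00370
f^(α−1) = 0.482^(-0.00370) = 1.002704
δ_res = (-22.6 + 1000) × 1.002704 − 1000 = 980.043 − 1000 = -19.96‰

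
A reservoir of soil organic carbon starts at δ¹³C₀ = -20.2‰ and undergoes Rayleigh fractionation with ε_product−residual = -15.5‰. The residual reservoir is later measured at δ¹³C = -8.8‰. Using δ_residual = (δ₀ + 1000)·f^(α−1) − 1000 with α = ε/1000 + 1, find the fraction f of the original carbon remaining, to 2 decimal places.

α − 1 = ε/1000 = -0.0155
(δ_res + 1000)/(δ₀ + 1000) = (-8.8 + 1000)/(-20.2 + 1000) = 991.2/979.8 = 1.011635
f = 1.011635^(1/-0.0155) = exp(ln(1.011635)/-0.0155) = exp(0.01157/-0.0155)
f = exp(-0.7463) = 0.4741

0.47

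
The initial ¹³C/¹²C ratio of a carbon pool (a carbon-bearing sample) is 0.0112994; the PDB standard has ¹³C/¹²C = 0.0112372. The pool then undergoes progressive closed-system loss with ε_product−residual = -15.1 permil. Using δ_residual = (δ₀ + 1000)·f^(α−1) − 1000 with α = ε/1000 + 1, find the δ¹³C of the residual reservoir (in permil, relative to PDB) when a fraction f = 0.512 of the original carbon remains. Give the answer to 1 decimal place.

δ₀ = (0.0112994/0.0112372 − 1)×1000 = (1.005535 − 1)×1000 = 5.535 permil
α − 1 = ε/1000 = -0.0151
f^(α−1) = 0.512^(-0.0151) = 1.010160
δ_res = (5.535 + 1000) × 1.010160 − 1000 = 1015.751 − 1000 = 15.75 permil

15.8 permil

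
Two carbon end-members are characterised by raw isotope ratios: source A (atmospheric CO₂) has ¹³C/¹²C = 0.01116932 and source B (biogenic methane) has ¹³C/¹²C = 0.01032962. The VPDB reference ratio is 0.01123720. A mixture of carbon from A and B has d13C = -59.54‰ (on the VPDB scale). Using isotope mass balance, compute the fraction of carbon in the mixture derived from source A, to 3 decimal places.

0.284

δ_A = (0.01116932/0.01123720 − 1)×1000 = (0.993959 − 1)×1000 = -6.041‰
δ_B = (0.01032962/0.01123720 − 1)×1000 = (0.919234 − 1)×1000 = -80.766‰
f_A = (δ_mix − δ_B)/(δ_A − δ_B) = (-59.54 − (-80.766))/(-6.041 − (-80.766))
f_A = 21.226 / 74.725 = 0.2841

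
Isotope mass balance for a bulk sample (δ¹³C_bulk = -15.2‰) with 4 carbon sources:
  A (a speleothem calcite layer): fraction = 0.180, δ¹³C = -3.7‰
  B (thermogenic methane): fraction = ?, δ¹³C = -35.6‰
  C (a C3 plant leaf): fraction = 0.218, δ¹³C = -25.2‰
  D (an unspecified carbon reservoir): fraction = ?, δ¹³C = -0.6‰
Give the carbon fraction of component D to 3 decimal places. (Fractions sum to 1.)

Let f_D and f_B be the unknown fractions; fractions sum to 1 so f_D + f_B = 0.602.
Mass balance: Σ fᵢ·δᵢ = δ_bulk ⇒ f_D·(-0.6) + f_B·(-35.6) = -15.2 − (-6.160) = -9.040
Substitute f_B = 0.602 − f_D:
f_D·(-0.6 − -35.6) = -9.040 − 0.602×(-35.6) = 12.391
f_D = 12.391 / 35.0 = 0.3540

0.354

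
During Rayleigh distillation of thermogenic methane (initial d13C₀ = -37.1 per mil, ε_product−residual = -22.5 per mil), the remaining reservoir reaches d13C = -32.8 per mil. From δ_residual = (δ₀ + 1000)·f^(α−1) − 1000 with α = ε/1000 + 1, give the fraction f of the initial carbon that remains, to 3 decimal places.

0.820

α − 1 = ε/1000 = -0.0225
(δ_res + 1000)/(δ₀ + 1000) = (-32.8 + 1000)/(-37.1 + 1000) = 967.2/962.9 = 1.004466
f = 1.004466^(1/-0.0225) = exp(ln(1.004466)/-0.0225) = exp(0.00446/-0.0225)
f = exp(-0.1980) = 0.8203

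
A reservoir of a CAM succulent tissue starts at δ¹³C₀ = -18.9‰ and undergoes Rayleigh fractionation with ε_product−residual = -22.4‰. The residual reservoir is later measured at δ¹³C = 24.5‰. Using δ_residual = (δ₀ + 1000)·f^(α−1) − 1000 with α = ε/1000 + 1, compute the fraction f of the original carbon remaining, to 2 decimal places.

0.14

α − 1 = ε/1000 = -0.0224
(δ_res + 1000)/(δ₀ + 1000) = (24.5 + 1000)/(-18.9 + 1000) = 1024.5/981.1 = 1.044236
f = 1.044236^(1/-0.0224) = exp(ln(1.044236)/-0.0224) = exp(0.04329/-0.0224)
f = exp(-1.9324) = 0.1448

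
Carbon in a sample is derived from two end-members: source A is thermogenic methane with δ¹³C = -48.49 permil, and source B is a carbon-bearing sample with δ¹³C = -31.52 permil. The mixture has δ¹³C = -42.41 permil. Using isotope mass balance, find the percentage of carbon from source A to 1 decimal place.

δ_mix = f_A·δ_A + (1 − f_A)·δ_B  ⇒  f_A = (δ_mix − δ_B)/(δ_A − δ_B)
f_A = (-42.41 − (-31.52)) / (-48.49 − (-31.52))
f_A = -10.89 / -16.97 = 0.6417

64.2%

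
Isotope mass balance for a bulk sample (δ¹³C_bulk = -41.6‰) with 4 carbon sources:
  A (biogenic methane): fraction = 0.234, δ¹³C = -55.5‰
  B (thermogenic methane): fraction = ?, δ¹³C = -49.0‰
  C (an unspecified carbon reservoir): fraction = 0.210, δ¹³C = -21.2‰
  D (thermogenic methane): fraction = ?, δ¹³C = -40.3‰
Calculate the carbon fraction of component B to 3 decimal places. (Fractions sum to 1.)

0.202

Let f_B and f_D be the unknown fractions; fractions sum to 1 so f_B + f_D = 0.556.
Mass balance: Σ fᵢ·δᵢ = δ_bulk ⇒ f_B·(-49.0) + f_D·(-40.3) = -41.6 − (-17.439) = -24.161
Substitute f_D = 0.556 − f_B:
f_B·(-49.0 − -40.3) = -24.161 − 0.556×(-40.3) = -1.754
f_B = -1.754 / -8.7 = 0.2016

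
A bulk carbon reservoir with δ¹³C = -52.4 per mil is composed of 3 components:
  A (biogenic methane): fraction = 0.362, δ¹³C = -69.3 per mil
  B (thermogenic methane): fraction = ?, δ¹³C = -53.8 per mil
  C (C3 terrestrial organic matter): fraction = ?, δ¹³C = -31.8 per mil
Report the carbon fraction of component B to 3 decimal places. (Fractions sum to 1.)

0.319

Let f_B and f_C be the unknown fractions; fractions sum to 1 so f_B + f_C = 0.638.
Mass balance: Σ fᵢ·δᵢ = δ_bulk ⇒ f_B·(-53.8) + f_C·(-31.8) = -52.4 − (-25.087) = -27.313
Substitute f_C = 0.638 − f_B:
f_B·(-53.8 − -31.8) = -27.313 − 0.638×(-31.8) = -7.025
f_B = -7.025 / -22.0 = 0.3193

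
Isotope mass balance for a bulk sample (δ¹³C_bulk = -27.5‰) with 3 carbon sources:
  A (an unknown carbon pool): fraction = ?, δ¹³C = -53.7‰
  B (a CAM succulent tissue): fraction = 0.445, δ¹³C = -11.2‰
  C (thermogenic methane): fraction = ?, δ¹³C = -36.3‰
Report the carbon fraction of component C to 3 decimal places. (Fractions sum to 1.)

0.419

Let f_C and f_A be the unknown fractions; fractions sum to 1 so f_C + f_A = 0.555.
Mass balance: Σ fᵢ·δᵢ = δ_bulk ⇒ f_C·(-36.3) + f_A·(-53.7) = -27.5 − (-4.984) = -22.516
Substitute f_A = 0.555 − f_C:
f_C·(-36.3 − -53.7) = -22.516 − 0.555×(-53.7) = 7.288
f_C = 7.288 / 17.4 = 0.4188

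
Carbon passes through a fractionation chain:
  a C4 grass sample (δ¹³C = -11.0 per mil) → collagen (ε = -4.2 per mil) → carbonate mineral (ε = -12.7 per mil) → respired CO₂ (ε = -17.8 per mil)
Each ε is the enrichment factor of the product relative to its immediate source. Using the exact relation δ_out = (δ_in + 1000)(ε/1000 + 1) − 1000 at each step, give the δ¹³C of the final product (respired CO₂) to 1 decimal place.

step 1: δ = (-11.00 + 1000)·(-4.2/1000 + 1) − 1000 = -15.15 per mil
step 2: δ = (-15.15 + 1000)·(-12.7/1000 + 1) − 1000 = -27.66 per mil
step 3: δ = (-27.66 + 1000)·(-17.8/1000 + 1) − 1000 = -44.97 per mil

-45.0 per mil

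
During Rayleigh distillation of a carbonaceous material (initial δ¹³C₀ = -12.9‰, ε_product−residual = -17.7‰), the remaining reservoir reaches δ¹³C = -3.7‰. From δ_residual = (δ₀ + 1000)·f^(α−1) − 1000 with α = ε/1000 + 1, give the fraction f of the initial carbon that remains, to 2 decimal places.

α − 1 = ε/1000 = -0.0177
(δ_res + 1000)/(δ₀ + 1000) = (-3.7 + 1000)/(-12.9 + 1000) = 996.3/987.1 = 1.009320
f = 1.009320^(1/-0.0177) = exp(ln(1.009320)/-0.0177) = exp(0.00928/-0.0177)
f = exp(-0.5241) = 0.5921

0.59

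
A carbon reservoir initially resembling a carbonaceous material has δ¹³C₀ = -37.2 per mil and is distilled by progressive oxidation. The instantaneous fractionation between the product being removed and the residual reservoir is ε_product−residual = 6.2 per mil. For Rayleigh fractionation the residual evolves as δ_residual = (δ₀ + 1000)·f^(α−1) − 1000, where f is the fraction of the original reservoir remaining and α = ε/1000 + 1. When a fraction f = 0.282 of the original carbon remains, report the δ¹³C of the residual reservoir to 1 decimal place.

-44.7 per mil

Rayleigh residual: δ_res = (δ₀ + 1000)·f^(α−1) − 1000
α = ε/1000 + 1 = 1.00620, so α − 1 = 0.00620
f^(α−1) = 0.282^(0.00620) = 0.992182
δ_res = (-37.2 + 1000) × 0.992182 − 1000 = 955.273 − 1000 = -44.73 per mil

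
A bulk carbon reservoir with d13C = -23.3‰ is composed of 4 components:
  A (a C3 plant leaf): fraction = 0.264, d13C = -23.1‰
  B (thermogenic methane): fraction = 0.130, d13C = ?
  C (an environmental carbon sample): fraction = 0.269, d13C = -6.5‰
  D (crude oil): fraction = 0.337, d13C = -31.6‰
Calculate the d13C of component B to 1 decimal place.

-37.0‰

Isotope mass balance: δ_bulk = Σ fᵢ·δᵢ.
-23.3 = 0.264×(-23.1) + 0.130×δ_B + 0.269×(-6.5) + 0.337×(-31.6)
0.130·δ_B = -23.3 − (-18.496) = -4.804
δ_B = -4.804 / 0.130 = -36.95‰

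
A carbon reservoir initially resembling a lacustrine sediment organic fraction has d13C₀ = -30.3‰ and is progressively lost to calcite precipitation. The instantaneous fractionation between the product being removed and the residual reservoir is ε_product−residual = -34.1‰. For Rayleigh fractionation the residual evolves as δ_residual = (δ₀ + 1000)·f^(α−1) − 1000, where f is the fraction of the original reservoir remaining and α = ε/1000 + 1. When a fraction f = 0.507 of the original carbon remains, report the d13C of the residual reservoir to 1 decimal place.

Rayleigh residual: δ_res = (δ₀ + 1000)·f^(α−1) − 1000
α = ε/1000 + 1 = 0.96590, so α − 1 = -0.03410
f^(α−1) = 0.507^(-0.03410) = 1.023433
δ_res = (-30.3 + 1000) × 1.023433 − 1000 = 992.423 − 1000 = -7.58‰

-7.6‰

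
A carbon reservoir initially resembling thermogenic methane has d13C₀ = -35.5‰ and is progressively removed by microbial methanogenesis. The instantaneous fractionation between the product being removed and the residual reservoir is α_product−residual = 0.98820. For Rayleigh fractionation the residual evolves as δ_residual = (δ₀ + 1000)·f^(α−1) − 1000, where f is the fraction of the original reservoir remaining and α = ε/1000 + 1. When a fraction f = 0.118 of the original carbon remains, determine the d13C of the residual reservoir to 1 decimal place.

Rayleigh residual: δ_res = (δ₀ + 1000)·f^(α−1) − 1000
α − 1 = -0.01180
f^(α−1) = 0.118^(-0.01180) = 1.025538
δ_res = (-35.5 + 1000) × 1.025538 − 1000 = 989.131 − 1000 = -10.87‰

-10.9‰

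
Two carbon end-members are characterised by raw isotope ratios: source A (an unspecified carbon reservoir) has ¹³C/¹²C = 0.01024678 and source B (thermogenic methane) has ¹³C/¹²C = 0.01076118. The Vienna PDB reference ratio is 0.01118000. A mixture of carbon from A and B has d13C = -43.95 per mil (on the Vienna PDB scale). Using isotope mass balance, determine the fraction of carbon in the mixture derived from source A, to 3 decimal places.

δ_A = (0.01024678/0.01118000 − 1)×1000 = (0.916528 − 1)×1000 = -83.472 per mil
δ_B = (0.01076118/0.01118000 − 1)×1000 = (0.962538 − 1)×1000 = -37.462 per mil
f_A = (δ_mix − δ_B)/(δ_A − δ_B) = (-43.95 − (-37.462))/(-83.472 − (-37.462))
f_A = -6.488 / -46.011 = 0.1410

0.141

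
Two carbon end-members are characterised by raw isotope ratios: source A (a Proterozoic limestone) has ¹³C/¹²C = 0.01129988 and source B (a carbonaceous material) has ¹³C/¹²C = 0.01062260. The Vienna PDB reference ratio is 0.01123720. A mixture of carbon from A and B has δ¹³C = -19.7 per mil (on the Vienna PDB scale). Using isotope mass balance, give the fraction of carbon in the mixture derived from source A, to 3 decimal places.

δ_A = (0.01129988/0.01123720 − 1)×1000 = (1.005578 − 1)×1000 = 5.578 per mil
δ_B = (0.01062260/0.01123720 − 1)×1000 = (0.945307 − 1)×1000 = -54.693 per mil
f_A = (δ_mix − δ_B)/(δ_A − δ_B) = (-19.7 − (-54.693))/(5.578 − (-54.693))
f_A = 34.993 / 60.271 = 0.5806

0.581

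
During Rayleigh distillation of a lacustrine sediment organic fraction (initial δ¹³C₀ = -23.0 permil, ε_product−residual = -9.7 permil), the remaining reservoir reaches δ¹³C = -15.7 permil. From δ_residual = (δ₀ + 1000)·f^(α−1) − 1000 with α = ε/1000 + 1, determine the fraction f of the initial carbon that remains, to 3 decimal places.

α − 1 = ε/1000 = -0.0097
(δ_res + 1000)/(δ₀ + 1000) = (-15.7 + 1000)/(-23.0 + 1000) = 984.3/977.0 = 1.007472
f = 1.007472^(1/-0.0097) = exp(ln(1.007472)/-0.0097) = exp(0.00744/-0.0097)
f = exp(-0.7674) = 0.4642

0.464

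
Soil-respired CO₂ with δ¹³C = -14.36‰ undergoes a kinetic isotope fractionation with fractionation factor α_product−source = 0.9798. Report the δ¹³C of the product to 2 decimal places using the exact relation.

-34.27‰

δ_product = (δ_source + 1000)·α − 1000
δ_product = (-14.36 + 1000) × 0.9798 − 1000
δ_product = 965.730 − 1000 = -34.270‰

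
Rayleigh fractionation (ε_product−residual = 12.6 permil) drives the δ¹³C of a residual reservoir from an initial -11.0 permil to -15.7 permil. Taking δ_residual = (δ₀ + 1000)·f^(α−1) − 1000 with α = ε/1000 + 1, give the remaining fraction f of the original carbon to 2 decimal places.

α − 1 = ε/1000 = 0.0126
(δ_res + 1000)/(δ₀ + 1000) = (-15.7 + 1000)/(-11.0 + 1000) = 984.3/989.0 = 0.995248
f = 0.995248^(1/0.0126) = exp(ln(0.995248)/0.0126) = exp(-0.00476/0.0126)
f = exp(-0.3781) = 0.6852

0.69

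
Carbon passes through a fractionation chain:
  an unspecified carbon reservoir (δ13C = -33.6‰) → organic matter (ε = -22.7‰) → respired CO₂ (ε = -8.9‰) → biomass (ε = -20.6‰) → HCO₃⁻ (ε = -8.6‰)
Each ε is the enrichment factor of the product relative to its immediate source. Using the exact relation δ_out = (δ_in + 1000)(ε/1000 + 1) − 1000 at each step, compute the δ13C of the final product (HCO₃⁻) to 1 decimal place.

-91.1‰

step 1: δ = (-33.60 + 1000)·(-22.7/1000 + 1) − 1000 = -55.54‰
step 2: δ = (-55.54 + 1000)·(-8.9/1000 + 1) − 1000 = -63.94‰
step 3: δ = (-63.94 + 1000)·(-20.6/1000 + 1) − 1000 = -83.23‰
step 4: δ = (-83.23 + 1000)·(-8.6/1000 + 1) − 1000 = -91.11‰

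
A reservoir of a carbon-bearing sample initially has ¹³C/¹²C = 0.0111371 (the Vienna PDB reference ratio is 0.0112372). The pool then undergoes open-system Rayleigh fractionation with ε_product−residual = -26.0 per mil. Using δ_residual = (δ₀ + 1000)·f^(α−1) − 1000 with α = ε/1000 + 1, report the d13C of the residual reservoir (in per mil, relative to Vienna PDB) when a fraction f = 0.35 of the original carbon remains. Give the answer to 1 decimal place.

δ₀ = (0.0111371/0.0112372 − 1)×1000 = (0.991092 − 1)×1000 = -8.908 per mil
α − 1 = ε/1000 = -0.0260
f^(α−1) = 0.35^(-0.0260) = 1.027671
δ_res = (-8.908 + 1000) × 1.027671 − 1000 = 1018.517 − 1000 = 18.52 per mil

18.5 per mil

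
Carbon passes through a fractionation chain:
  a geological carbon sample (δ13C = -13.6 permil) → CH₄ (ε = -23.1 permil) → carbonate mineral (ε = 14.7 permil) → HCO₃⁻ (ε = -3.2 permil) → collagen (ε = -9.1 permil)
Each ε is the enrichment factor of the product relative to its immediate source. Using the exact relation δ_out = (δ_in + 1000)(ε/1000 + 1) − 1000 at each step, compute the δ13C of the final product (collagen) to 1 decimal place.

-34.2 permil

step 1: δ = (-13.60 + 1000)·(-23.1/1000 + 1) − 1000 = -36.39 permil
step 2: δ = (-36.39 + 1000)·(14.7/1000 + 1) − 1000 = -22.22 permil
step 3: δ = (-22.22 + 1000)·(-3.2/1000 + 1) − 1000 = -25.35 permil
step 4: δ = (-25.35 + 1000)·(-9.1/1000 + 1) − 1000 = -34.22 permil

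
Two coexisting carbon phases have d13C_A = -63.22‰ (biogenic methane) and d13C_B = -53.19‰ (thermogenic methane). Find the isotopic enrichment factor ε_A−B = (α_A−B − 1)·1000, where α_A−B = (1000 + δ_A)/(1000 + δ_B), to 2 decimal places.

α_A−B = (1000 + -63.22) / (1000 + -53.19) = 936.78 / 946.81 = 0.989407
ε_A−B = (0.989407 − 1) × 1000 = -10.593‰
(The approximation ε ≈ δ_A − δ_B would give -10.03‰.)

-10.59‰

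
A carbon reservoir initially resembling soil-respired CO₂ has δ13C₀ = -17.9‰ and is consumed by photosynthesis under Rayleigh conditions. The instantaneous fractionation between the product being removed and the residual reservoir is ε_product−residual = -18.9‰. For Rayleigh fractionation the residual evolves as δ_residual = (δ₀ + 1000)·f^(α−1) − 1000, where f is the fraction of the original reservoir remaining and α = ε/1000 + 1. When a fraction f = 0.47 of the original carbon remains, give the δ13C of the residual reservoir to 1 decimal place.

Rayleigh residual: δ_res = (δ₀ + 1000)·f^(α−1) − 1000
α = ε/1000 + 1 = 0.98110, so α − 1 = -0.01890
f^(α−1) = 0.47^(-0.01890) = 1.014372
δ_res = (-17.9 + 1000) × 1.014372 − 1000 = 996.215 − 1000 = -3.79‰

-3.8‰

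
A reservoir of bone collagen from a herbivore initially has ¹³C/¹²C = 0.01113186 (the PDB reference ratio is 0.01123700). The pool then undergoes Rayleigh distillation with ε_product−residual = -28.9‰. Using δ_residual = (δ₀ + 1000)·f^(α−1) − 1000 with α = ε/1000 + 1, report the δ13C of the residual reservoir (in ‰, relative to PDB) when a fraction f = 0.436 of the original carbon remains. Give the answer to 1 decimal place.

14.7‰

δ₀ = (0.01113186/0.01123700 − 1)×1000 = (0.990643 − 1)×1000 = -9.357‰
α − 1 = ε/1000 = -0.0289
f^(α−1) = 0.436^(-0.0289) = 1.024280
δ_res = (-9.357 + 1000) × 1.024280 − 1000 = 1014.697 − 1000 = 14.70‰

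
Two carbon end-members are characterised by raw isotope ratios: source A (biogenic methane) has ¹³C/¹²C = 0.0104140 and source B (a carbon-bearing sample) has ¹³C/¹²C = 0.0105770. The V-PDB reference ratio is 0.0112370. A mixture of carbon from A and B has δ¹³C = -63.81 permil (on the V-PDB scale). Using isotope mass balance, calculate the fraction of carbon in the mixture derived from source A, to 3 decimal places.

0.350

δ_A = (0.0104140/0.0112370 − 1)×1000 = (0.926760 − 1)×1000 = -73.240 permil
δ_B = (0.0105770/0.0112370 − 1)×1000 = (0.941265 − 1)×1000 = -58.735 permil
f_A = (δ_mix − δ_B)/(δ_A − δ_B) = (-63.81 − (-58.735))/(-73.240 − (-58.735))
f_A = -5.075 / -14.506 = 0.3499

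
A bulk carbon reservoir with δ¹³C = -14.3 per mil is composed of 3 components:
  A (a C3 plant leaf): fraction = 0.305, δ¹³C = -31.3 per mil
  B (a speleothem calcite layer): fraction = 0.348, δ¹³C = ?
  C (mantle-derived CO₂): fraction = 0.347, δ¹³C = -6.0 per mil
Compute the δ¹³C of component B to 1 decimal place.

Isotope mass balance: δ_bulk = Σ fᵢ·δᵢ.
-14.3 = 0.305×(-31.3) + 0.348×δ_B + 0.347×(-6.0)
0.348·δ_B = -14.3 − (-11.628) = -2.672
δ_B = -2.672 / 0.348 = -7.68 per mil

-7.7 per mil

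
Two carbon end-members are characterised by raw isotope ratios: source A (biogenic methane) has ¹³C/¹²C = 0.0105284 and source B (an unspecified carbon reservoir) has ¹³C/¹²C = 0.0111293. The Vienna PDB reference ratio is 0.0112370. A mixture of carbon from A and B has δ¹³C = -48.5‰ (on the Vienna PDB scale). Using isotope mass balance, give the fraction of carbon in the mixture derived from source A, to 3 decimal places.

δ_A = (0.0105284/0.0112370 − 1)×1000 = (0.936940 − 1)×1000 = -63.060‰
δ_B = (0.0111293/0.0112370 − 1)×1000 = (0.990416 − 1)×1000 = -9.584‰
f_A = (δ_mix − δ_B)/(δ_A − δ_B) = (-48.5 − (-9.584))/(-63.060 − (-9.584))
f_A = -38.916 / -53.475 = 0.7277

0.728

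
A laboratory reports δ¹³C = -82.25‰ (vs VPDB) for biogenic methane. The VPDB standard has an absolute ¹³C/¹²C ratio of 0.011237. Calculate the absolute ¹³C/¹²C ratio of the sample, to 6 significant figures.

0.0103128

R_sample = R_standard × (δ¹³C/1000 + 1)
R_sample = 0.011237 × (-82.25/1000 + 1) = 0.011237 × 0.917750
R_sample = 0.0103128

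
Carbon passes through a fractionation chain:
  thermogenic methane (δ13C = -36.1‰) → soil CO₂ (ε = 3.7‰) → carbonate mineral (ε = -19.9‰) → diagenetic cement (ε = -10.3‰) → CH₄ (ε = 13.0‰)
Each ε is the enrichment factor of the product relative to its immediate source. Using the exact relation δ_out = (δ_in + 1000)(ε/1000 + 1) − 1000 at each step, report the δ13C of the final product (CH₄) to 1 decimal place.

-49.4‰

step 1: δ = (-36.10 + 1000)·(3.7/1000 + 1) − 1000 = -32.53‰
step 2: δ = (-32.53 + 1000)·(-19.9/1000 + 1) − 1000 = -51.79‰
step 3: δ = (-51.79 + 1000)·(-10.3/1000 + 1) − 1000 = -61.55‰
step 4: δ = (-61.55 + 1000)·(13.0/1000 + 1) − 1000 = -49.35‰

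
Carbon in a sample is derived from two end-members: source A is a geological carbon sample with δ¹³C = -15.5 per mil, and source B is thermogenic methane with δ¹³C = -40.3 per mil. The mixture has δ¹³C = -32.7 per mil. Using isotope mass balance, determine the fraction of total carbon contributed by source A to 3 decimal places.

δ_mix = f_A·δ_A + (1 − f_A)·δ_B  ⇒  f_A = (δ_mix − δ_B)/(δ_A − δ_B)
f_A = (-32.7 − (-40.3)) / (-15.5 − (-40.3))
f_A = 7.6 / 24.8 = 0.3065

0.306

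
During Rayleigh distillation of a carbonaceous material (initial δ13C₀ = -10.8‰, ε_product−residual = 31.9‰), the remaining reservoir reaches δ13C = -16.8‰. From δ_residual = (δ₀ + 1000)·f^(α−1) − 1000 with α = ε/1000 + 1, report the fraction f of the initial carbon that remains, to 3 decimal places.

α − 1 = ε/1000 = 0.0319
(δ_res + 1000)/(δ₀ + 1000) = (-16.8 + 1000)/(-10.8 + 1000) = 983.2/989.2 = 0.993934
f = 0.993934^(1/0.0319) = exp(ln(0.993934)/0.0319) = exp(-0.00608/0.0319)
f = exp(-0.1907) = 0.8264

0.826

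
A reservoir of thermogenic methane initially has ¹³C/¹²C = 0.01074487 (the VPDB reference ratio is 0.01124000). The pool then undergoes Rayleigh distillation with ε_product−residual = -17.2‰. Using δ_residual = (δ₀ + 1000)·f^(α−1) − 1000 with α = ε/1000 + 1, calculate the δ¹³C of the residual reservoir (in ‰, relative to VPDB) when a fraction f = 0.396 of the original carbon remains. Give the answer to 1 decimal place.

-28.7‰

δ₀ = (0.01074487/0.01124000 − 1)×1000 = (0.955949 − 1)×1000 = -44.051‰
α − 1 = ε/1000 = -0.0172
f^(α−1) = 0.396^(-0.0172) = 1.016061
δ_res = (-44.051 + 1000) × 1.016061 − 1000 = 971.302 − 1000 = -28.70‰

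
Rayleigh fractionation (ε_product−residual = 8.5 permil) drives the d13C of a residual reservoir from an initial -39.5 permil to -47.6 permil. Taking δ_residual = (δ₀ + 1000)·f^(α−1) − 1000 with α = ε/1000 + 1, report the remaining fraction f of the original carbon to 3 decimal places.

α − 1 = ε/1000 = 0.0085
(δ_res + 1000)/(δ₀ + 1000) = (-47.6 + 1000)/(-39.5 + 1000) = 952.4/960.5 = 0.991567
f = 0.991567^(1/0.0085) = exp(ln(0.991567)/0.0085) = exp(-0.00847/0.0085)
f = exp(-0.9963) = 0.3692

0.369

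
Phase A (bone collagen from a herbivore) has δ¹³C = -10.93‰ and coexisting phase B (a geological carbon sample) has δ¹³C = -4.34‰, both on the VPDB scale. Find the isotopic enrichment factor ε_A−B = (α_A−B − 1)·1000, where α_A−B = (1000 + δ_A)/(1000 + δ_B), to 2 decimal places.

α_A−B = (1000 + -10.93) / (1000 + -4.34) = 989.07 / 995.66 = 0.993381
ε_A−B = (0.993381 − 1) × 1000 = -6.619‰
(The approximation ε ≈ δ_A − δ_B would give -6.59‰.)

-6.62‰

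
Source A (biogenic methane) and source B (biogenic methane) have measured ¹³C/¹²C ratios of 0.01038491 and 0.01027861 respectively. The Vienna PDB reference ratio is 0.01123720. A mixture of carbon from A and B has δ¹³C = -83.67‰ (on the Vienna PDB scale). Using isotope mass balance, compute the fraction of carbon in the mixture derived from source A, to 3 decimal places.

0.173

δ_A = (0.01038491/0.01123720 − 1)×1000 = (0.924155 − 1)×1000 = -75.845‰
δ_B = (0.01027861/0.01123720 − 1)×1000 = (0.914695 − 1)×1000 = -85.305‰
f_A = (δ_mix − δ_B)/(δ_A − δ_B) = (-83.67 − (-85.305))/(-75.845 − (-85.305))
f_A = 1.635 / 9.460 = 0.1728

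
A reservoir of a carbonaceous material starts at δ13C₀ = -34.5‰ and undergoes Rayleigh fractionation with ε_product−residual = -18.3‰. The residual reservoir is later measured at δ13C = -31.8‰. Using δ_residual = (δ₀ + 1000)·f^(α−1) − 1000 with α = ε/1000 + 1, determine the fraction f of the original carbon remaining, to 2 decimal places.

0.86

α − 1 = ε/1000 = -0.0183
(δ_res + 1000)/(δ₀ + 1000) = (-31.8 + 1000)/(-34.5 + 1000) = 968.2/965.5 = 1.002796
f = 1.002796^(1/-0.0183) = exp(ln(1.002796)/-0.0183) = exp(0.00279/-0.0183)
f = exp(-0.1526) = 0.8585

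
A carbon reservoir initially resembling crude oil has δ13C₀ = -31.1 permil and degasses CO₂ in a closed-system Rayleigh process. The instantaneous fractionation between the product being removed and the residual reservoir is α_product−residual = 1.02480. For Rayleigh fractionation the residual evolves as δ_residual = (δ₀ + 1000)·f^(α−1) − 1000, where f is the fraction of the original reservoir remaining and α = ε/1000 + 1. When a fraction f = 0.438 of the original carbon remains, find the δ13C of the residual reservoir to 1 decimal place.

Rayleigh residual: δ_res = (δ₀ + 1000)·f^(α−1) − 1000
α − 1 = 0.02480
f^(α−1) = 0.438^(0.02480) = 0.979735
δ_res = (-31.1 + 1000) × 0.979735 − 1000 = 949.265 − 1000 = -50.73 permil

-50.7 permil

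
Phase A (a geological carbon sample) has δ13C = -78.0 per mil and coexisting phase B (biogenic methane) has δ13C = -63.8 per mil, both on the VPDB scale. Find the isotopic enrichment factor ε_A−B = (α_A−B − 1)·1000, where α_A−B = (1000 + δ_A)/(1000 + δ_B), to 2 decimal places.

α_A−B = (1000 + -78.0) / (1000 + -63.8) = 922.0 / 936.2 = 0.984832
ε_A−B = (0.984832 − 1) × 1000 = -15.168 per mil
(The approximation ε ≈ δ_A − δ_B would give -14.2 per mil.)

-15.17 per mil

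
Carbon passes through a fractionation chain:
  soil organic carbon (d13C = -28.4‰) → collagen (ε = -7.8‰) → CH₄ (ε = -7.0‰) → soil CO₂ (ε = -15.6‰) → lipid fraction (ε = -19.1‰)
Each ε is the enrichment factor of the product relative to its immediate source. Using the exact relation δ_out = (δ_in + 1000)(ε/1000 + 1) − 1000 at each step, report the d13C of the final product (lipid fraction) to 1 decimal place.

-75.7‰

step 1: δ = (-28.40 + 1000)·(-7.8/1000 + 1) − 1000 = -35.98‰
step 2: δ = (-35.98 + 1000)·(-7.0/1000 + 1) − 1000 = -42.73‰
step 3: δ = (-42.73 + 1000)·(-15.6/1000 + 1) − 1000 = -57.66‰
step 4: δ = (-57.66 + 1000)·(-19.1/1000 + 1) − 1000 = -75.66‰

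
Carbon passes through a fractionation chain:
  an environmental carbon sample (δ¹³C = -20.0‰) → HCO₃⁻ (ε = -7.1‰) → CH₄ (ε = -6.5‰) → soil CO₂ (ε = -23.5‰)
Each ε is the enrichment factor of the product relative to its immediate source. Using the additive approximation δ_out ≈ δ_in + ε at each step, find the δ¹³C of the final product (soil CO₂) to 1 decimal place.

-57.1‰

step 1: δ ≈ -20.0 + (-7.1) = -27.1‰
step 2: δ ≈ -27.1 + (-6.5) = -33.6‰
step 3: δ ≈ -33.6 + (-23.5) = -57.1‰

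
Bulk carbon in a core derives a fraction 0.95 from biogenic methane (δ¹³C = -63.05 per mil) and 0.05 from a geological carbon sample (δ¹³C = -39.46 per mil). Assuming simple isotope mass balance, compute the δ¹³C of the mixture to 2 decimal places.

δ_mix = f_A·δ_A + f_B·δ_B
δ_mix = 0.95 × (-63.05) + 0.05 × (-39.46)
δ_mix = -59.897 + -1.973 = -61.870 per mil

-61.87 per mil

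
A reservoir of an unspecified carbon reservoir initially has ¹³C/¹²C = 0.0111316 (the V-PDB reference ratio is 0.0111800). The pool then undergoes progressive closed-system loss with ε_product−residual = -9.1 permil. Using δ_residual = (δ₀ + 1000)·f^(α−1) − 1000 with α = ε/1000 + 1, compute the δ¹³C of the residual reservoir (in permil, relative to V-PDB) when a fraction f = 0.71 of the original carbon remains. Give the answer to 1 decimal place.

δ₀ = (0.0111316/0.0111800 − 1)×1000 = (0.995671 − 1)×1000 = -4.329 permil
α − 1 = ε/1000 = -0.0091
f^(α−1) = 0.71^(-0.0091) = 1.003122
δ_res = (-4.329 + 1000) × 1.003122 − 1000 = 998.779 − 1000 = -1.22 permil

-1.2 permil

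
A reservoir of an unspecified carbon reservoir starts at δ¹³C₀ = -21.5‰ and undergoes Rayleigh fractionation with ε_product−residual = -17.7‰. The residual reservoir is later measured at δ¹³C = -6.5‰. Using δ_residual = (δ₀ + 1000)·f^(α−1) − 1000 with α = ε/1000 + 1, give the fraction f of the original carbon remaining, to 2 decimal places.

α − 1 = ε/1000 = -0.0177
(δ_res + 1000)/(δ₀ + 1000) = (-6.5 + 1000)/(-21.5 + 1000) = 993.5/978.5 = 1.015330
f = 1.015330^(1/-0.0177) = exp(ln(1.015330)/-0.0177) = exp(0.01521/-0.0177)
f = exp(-0.8595) = 0.4234

0.42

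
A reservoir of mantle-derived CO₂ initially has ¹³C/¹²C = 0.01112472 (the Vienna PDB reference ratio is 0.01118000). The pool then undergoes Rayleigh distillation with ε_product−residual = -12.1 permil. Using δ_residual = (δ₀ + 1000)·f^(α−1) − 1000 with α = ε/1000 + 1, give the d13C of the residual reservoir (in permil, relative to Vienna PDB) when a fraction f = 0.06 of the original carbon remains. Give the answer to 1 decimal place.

29.5 permil

δ₀ = (0.01112472/0.01118000 − 1)×1000 = (0.995055 − 1)×1000 = -4.945 permil
α − 1 = ε/1000 = -0.0121
f^(α−1) = 0.06^(-0.0121) = 1.034628
δ_res = (-4.945 + 1000) × 1.034628 − 1000 = 1029.513 − 1000 = 29.51 permil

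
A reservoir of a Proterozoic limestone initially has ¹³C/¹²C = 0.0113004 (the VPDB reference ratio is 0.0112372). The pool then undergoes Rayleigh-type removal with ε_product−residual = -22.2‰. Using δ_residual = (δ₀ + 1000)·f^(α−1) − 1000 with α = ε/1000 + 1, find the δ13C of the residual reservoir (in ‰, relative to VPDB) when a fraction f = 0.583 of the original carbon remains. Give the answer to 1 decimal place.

δ₀ = (0.0113004/0.0112372 − 1)×1000 = (1.005624 − 1)×1000 = 5.624‰
α − 1 = ε/1000 = -0.0222
f^(α−1) = 0.583^(-0.0222) = 1.012050
δ_res = (5.624 + 1000) × 1.012050 − 1000 = 1017.742 − 1000 = 17.74‰

17.7‰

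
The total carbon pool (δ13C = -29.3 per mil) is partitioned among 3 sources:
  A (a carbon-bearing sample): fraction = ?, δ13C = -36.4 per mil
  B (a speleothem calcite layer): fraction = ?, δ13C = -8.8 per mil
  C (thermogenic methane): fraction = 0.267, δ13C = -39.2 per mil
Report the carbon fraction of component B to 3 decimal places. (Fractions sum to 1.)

Let f_B and f_A be the unknown fractions; fractions sum to 1 so f_B + f_A = 0.733.
Mass balance: Σ fᵢ·δᵢ = δ_bulk ⇒ f_B·(-8.8) + f_A·(-36.4) = -29.3 − (-10.466) = -18.834
Substitute f_A = 0.733 − f_B:
f_B·(-8.8 − -36.4) = -18.834 − 0.733×(-36.4) = 7.848
f_B = 7.848 / 27.6 = 0.2843

0.284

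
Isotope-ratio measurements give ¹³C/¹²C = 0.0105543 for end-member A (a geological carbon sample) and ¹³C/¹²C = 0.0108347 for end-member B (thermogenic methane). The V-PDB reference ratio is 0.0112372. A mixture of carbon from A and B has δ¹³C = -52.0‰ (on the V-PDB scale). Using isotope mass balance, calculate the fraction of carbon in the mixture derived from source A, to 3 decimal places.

δ_A = (0.0105543/0.0112372 − 1)×1000 = (0.939229 − 1)×1000 = -60.771‰
δ_B = (0.0108347/0.0112372 − 1)×1000 = (0.964181 − 1)×1000 = -35.819‰
f_A = (δ_mix − δ_B)/(δ_A − δ_B) = (-52.0 − (-35.819))/(-60.771 − (-35.819))
f_A = -16.181 / -24.953 = 0.6485

0.648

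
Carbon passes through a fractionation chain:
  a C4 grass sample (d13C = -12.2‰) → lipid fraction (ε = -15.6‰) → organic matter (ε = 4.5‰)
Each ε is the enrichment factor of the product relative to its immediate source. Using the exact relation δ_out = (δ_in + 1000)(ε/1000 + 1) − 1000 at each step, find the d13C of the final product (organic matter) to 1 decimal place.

-23.2‰

step 1: δ = (-12.20 + 1000)·(-15.6/1000 + 1) − 1000 = -27.61‰
step 2: δ = (-27.61 + 1000)·(4.5/1000 + 1) − 1000 = -23.23‰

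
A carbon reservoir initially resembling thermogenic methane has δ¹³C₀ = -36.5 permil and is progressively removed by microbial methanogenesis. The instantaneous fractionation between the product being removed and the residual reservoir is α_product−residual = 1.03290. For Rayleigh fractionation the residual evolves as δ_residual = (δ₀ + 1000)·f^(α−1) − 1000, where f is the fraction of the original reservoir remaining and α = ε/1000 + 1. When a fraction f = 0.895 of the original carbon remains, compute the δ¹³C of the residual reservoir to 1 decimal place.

-40.0 permil

Rayleigh residual: δ_res = (δ₀ + 1000)·f^(α−1) − 1000
α − 1 = 0.03290
f^(α−1) = 0.895^(0.03290) = 0.996357
δ_res = (-36.5 + 1000) × 0.996357 − 1000 = 959.990 − 1000 = -40.01 permil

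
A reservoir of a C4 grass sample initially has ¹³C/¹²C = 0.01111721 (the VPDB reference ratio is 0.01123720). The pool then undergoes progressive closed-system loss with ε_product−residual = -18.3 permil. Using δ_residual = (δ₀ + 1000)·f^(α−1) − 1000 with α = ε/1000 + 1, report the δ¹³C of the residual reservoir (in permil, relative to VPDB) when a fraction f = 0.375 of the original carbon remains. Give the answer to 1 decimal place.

7.2 permil

δ₀ = (0.01111721/0.01123720 − 1)×1000 = (0.989322 − 1)×1000 = -10.678 permil
α − 1 = ε/1000 = -0.0183
f^(α−1) = 0.375^(-0.0183) = 1.018111
δ_res = (-10.678 + 1000) × 1.018111 − 1000 = 1007.240 − 1000 = 7.24 permil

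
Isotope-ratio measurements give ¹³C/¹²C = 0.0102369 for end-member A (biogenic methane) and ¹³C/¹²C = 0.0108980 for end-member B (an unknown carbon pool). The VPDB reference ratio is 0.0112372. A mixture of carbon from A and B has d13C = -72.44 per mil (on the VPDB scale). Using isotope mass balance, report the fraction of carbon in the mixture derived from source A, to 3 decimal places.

0.718

δ_A = (0.0102369/0.0112372 − 1)×1000 = (0.910983 − 1)×1000 = -89.017 per mil
δ_B = (0.0108980/0.0112372 − 1)×1000 = (0.969815 − 1)×1000 = -30.185 per mil
f_A = (δ_mix − δ_B)/(δ_A − δ_B) = (-72.44 − (-30.185))/(-89.017 − (-30.185))
f_A = -42.255 / -58.831 = 0.7182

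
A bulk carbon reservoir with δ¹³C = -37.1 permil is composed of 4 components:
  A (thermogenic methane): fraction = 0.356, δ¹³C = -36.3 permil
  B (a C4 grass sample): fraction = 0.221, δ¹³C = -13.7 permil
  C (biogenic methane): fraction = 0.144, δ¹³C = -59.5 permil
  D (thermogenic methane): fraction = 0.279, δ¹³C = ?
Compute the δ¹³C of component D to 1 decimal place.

-45.1 permil

Isotope mass balance: δ_bulk = Σ fᵢ·δᵢ.
-37.1 = 0.356×(-36.3) + 0.221×(-13.7) + 0.144×(-59.5) + 0.279×δ_D
0.279·δ_D = -37.1 − (-24.518) = -12.582
δ_D = -12.582 / 0.279 = -45.09 permil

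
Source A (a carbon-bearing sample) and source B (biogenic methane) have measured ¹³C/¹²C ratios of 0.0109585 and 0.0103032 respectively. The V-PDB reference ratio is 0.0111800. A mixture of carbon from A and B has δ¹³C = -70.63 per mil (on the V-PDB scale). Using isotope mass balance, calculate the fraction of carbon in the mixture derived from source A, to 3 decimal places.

δ_A = (0.0109585/0.0111800 − 1)×1000 = (0.980188 − 1)×1000 = -19.812 per mil
δ_B = (0.0103032/0.0111800 − 1)×1000 = (0.921574 − 1)×1000 = -78.426 per mil
f_A = (δ_mix − δ_B)/(δ_A − δ_B) = (-70.63 − (-78.426))/(-19.812 − (-78.426))
f_A = 7.796 / 58.614 = 0.1330

0.133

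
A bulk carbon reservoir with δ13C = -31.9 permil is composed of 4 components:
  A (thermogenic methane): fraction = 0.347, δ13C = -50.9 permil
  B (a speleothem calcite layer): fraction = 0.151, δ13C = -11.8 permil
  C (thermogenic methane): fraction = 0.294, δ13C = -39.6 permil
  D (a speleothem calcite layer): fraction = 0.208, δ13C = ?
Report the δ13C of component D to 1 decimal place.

-3.9 permil

Isotope mass balance: δ_bulk = Σ fᵢ·δᵢ.
-31.9 = 0.347×(-50.9) + 0.151×(-11.8) + 0.294×(-39.6) + 0.208×δ_D
0.208·δ_D = -31.9 − (-31.086) = -0.814
δ_D = -0.814 / 0.208 = -3.91 permil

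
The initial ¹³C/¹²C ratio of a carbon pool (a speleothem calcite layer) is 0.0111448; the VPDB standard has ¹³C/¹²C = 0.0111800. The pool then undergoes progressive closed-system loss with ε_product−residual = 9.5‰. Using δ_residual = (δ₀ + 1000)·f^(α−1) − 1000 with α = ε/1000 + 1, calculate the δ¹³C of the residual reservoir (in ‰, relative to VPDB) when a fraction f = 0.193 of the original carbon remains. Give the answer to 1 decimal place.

δ₀ = (0.0111448/0.0111800 − 1)×1000 = (0.996852 − 1)×1000 = -3.148‰
α − 1 = ε/1000 = 0.0095
f^(α−1) = 0.193^(0.0095) = 0.984493
δ_res = (-3.148 + 1000) × 0.984493 − 1000 = 981.394 − 1000 = -18.61‰

-18.6‰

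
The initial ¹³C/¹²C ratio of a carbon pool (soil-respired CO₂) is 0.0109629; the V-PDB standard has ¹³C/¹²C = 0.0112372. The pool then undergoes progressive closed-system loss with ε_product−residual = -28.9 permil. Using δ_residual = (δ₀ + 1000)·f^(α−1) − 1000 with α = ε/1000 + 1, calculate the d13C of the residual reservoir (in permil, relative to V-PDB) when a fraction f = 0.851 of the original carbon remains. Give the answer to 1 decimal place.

δ₀ = (0.0109629/0.0112372 − 1)×1000 = (0.975590 − 1)×1000 = -24.410 permil
α − 1 = ε/1000 = -0.0289
f^(α−1) = 0.851^(-0.0289) = 1.004674
δ_res = (-24.410 + 1000) × 1.004674 − 1000 = 980.150 − 1000 = -19.85 permil

-19.9 permil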